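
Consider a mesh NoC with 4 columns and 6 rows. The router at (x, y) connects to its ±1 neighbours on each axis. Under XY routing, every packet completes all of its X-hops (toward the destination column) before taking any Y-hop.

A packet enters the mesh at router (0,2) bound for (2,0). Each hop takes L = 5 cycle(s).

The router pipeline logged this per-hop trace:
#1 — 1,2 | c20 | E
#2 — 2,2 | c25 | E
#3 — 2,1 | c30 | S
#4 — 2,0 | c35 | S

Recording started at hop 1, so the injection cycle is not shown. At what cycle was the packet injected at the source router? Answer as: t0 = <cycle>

cyc[1] = 20 and cyc[k] = t0 + k·L for every k.
t0 = cyc[1] − L = 20 − 5 = 15.

t0 = 15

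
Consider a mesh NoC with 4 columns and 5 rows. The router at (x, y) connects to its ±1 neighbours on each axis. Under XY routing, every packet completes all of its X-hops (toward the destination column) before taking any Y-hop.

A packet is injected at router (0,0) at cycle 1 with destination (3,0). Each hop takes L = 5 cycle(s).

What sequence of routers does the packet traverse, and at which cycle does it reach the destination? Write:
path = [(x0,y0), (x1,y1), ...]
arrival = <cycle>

path = [(0,0), (1,0), (2,0), (3,0)]
arrival = 16

src (0,0)  cyc=1
E→(1,0)  cyc=6
E→(2,0)  cyc=11
E→(3,0)  cyc=16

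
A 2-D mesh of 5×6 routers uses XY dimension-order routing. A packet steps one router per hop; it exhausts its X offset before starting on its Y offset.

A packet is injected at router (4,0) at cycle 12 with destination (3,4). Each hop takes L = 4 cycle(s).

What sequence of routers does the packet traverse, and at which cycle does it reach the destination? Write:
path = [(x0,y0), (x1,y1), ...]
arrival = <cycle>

src (4,0)  cyc=12
W→(3,0)  cyc=16
N→(3,1)  cyc=20
N→(3,2)  cyc=24
N→(3,3)  cyc=28
N→(3,4)  cyc=32

path = [(4,0), (3,0), (3,1), (3,2), (3,3), (3,4)]
arrival = 32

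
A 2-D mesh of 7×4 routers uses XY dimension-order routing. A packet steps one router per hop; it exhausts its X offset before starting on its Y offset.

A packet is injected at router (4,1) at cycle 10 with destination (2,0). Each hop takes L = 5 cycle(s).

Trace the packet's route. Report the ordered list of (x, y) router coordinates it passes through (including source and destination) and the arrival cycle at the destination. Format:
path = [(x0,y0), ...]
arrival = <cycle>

hop 0: (4,1) @ cyc 10
hop 1: (3,1) @ cyc 15  [W]
hop 2: (2,1) @ cyc 20  [W]
hop 3: (2,0) @ cyc 25  [S]

path = [(4,1), (3,1), (2,1), (2,0)]
arrival = 25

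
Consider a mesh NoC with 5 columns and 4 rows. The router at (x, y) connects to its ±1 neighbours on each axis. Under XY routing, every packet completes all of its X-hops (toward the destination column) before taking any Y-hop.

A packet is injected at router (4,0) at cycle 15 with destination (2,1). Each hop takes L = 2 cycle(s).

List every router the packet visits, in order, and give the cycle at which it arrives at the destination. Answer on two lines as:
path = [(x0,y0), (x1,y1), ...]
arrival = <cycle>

path = [(4,0), (3,0), (2,0), (2,1)]
arrival = 21

[0] x=4 y=0 t=15
[1] x=3 y=0 t=17 →W
[2] x=2 y=0 t=19 →W
[3] x=2 y=1 t=21 →N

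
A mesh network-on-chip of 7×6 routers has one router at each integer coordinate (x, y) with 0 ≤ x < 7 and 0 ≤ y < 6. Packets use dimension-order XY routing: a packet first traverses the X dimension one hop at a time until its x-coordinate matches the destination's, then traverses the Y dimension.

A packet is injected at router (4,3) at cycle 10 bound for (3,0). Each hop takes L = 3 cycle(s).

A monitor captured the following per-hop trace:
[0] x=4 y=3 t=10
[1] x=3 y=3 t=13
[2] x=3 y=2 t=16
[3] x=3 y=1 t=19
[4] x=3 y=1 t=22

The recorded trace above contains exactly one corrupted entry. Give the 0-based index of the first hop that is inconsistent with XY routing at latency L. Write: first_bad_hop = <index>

  1: Δx=-1 Δy=+0 Δt=3 [ok]
  2: Δx=+0 Δy=-1 Δt=3 [ok]
  3: Δx=+0 Δy=-1 Δt=3 [ok]
  4: Δx=+0 Δy=+0 Δt=3 [BAD: non-unit step]

first_bad_hop = 4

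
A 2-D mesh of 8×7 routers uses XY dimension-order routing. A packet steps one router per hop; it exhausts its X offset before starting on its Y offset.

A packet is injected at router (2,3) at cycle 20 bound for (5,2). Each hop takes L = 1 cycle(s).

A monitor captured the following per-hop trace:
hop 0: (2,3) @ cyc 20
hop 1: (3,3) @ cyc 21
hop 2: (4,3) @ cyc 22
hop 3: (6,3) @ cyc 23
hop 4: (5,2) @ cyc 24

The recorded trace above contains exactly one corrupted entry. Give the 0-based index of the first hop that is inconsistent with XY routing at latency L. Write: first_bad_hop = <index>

first_bad_hop = 3

hop 1: step (+1,+0), +1 cyc — ok
hop 2: step (+1,+0), +1 cyc — ok
hop 3: step (+2,+0), +1 cyc — BAD: non-unit step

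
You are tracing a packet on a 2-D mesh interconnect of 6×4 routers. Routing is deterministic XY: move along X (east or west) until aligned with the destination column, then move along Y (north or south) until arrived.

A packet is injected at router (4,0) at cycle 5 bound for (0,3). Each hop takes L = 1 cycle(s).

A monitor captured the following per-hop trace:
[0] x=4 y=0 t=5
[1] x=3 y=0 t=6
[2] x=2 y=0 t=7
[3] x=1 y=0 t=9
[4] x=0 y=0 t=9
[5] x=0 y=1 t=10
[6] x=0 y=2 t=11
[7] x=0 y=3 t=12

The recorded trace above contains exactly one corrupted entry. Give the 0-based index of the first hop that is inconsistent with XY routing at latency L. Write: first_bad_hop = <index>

first_bad_hop = 3

  1: Δx=-1 Δy=+0 Δt=1 [ok]
  2: Δx=-1 Δy=+0 Δt=1 [ok]
  3: Δx=-1 Δy=+0 Δt=2 [BAD: Δcyc=2≠L]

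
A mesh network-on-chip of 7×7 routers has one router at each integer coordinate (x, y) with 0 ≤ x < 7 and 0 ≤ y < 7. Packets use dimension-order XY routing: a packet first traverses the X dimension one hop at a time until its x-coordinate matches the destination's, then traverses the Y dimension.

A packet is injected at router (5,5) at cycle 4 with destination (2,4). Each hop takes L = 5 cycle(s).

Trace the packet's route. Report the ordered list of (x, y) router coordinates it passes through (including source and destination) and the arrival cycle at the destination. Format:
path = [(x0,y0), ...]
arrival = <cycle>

src (5,5)  cyc=4
W→(4,5)  cyc=9
W→(3,5)  cyc=14
W→(2,5)  cyc=19
S→(2,4)  cyc=24

path = [(5,5), (4,5), (3,5), (2,5), (2,4)]
arrival = 24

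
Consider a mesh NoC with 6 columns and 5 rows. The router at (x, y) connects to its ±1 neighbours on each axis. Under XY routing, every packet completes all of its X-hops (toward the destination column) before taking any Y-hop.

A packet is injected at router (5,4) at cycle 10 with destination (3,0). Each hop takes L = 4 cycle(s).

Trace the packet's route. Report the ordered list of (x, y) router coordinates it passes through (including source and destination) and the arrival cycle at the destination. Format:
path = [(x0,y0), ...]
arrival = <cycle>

path = [(5,4), (4,4), (3,4), (3,3), (3,2), (3,1), (3,0)]
arrival = 34

[0] x=5 y=4 t=10
[1] x=4 y=4 t=14 →W
[2] x=3 y=4 t=18 →W
[3] x=3 y=3 t=22 →S
[4] x=3 y=2 t=26 →S
[5] x=3 y=1 t=30 →S
[6] x=3 y=0 t=34 →S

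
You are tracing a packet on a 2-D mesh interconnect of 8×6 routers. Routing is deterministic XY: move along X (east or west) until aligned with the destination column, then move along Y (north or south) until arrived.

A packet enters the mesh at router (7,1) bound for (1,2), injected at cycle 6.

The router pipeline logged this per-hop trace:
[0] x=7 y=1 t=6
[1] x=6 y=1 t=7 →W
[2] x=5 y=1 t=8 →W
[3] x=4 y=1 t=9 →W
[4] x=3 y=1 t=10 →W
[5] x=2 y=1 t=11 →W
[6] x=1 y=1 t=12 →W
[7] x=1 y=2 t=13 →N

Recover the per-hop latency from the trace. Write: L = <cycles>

Δcyc across hop 0→1: 7 − 6 = 1.
Each hop adds L, hence L = 1.

L = 1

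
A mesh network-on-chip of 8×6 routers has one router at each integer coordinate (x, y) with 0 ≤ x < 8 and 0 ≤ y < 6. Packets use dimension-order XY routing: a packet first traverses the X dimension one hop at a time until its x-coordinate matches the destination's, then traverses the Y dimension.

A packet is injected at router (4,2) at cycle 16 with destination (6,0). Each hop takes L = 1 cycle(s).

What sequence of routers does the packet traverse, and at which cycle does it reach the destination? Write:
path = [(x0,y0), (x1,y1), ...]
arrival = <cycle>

src (4,2)  cyc=16
E→(5,2)  cyc=17
E→(6,2)  cyc=18
S→(6,1)  cyc=19
S→(6,0)  cyc=20

path = [(4,2), (5,2), (6,2), (6,1), (6,0)]
arrival = 20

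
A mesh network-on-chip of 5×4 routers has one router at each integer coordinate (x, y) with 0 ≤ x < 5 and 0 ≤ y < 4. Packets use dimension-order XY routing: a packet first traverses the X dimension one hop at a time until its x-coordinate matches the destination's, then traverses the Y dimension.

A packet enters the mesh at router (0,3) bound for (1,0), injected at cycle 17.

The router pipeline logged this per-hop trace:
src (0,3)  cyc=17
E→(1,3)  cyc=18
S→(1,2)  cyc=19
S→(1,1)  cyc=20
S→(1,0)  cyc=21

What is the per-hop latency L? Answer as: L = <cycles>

Δcyc across hop 0→1: 18 − 17 = 1.
Each hop adds L, hence L = 1.

L = 1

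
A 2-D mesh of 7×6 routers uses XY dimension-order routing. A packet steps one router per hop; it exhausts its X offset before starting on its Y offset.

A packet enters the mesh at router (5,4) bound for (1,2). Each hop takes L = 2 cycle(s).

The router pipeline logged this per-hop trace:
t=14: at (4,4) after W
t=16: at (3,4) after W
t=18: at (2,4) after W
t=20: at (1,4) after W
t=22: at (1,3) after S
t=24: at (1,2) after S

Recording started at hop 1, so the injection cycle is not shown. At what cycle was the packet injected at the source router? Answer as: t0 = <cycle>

t0 = 12

At hop 1 the cycle is 14; in general cyc_k = t0 + kL.
Subtract one hop: t0 = 14 − 2 = 12.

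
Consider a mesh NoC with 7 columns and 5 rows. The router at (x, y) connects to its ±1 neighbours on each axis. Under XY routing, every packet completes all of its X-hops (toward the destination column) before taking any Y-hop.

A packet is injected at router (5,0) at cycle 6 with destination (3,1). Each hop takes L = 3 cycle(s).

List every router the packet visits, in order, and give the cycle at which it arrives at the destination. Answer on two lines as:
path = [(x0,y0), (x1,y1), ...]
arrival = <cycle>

hop 0: (5,0) @ cyc 6
hop 1: (4,0) @ cyc 9  [W]
hop 2: (3,0) @ cyc 12  [W]
hop 3: (3,1) @ cyc 15  [N]

path = [(5,0), (4,0), (3,0), (3,1)]
arrival = 15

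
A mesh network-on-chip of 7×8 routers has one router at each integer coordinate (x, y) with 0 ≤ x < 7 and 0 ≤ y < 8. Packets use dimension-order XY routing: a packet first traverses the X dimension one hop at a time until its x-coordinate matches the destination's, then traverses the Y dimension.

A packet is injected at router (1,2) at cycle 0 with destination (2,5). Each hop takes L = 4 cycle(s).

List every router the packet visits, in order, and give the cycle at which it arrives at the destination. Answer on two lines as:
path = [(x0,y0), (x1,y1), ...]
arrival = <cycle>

src (1,2)  cyc=0
E→(2,2)  cyc=4
N→(2,3)  cyc=8
N→(2,4)  cyc=12
N→(2,5)  cyc=16

path = [(1,2), (2,2), (2,3), (2,4), (2,5)]
arrival = 16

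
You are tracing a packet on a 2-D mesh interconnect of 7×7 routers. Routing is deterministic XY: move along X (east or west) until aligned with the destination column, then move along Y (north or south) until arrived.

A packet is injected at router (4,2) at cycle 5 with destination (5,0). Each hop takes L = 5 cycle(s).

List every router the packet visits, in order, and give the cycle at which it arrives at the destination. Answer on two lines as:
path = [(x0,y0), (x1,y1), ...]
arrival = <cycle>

hop 0: (4,2) @ cyc 5
hop 1: (5,2) @ cyc 10  [E]
hop 2: (5,1) @ cyc 15  [S]
hop 3: (5,0) @ cyc 20  [S]

path = [(4,2), (5,2), (5,1), (5,0)]
arrival = 20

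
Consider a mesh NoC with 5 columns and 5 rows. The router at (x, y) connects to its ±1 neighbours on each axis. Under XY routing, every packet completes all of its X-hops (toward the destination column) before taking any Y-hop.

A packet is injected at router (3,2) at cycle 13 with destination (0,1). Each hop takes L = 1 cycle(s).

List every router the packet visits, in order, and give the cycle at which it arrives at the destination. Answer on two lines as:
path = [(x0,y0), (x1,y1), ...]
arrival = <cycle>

path = [(3,2), (2,2), (1,2), (0,2), (0,1)]
arrival = 17

t=13: at (3,2)
t=14: at (2,2) after W
t=15: at (1,2) after W
t=16: at (0,2) after W
t=17: at (0,1) after S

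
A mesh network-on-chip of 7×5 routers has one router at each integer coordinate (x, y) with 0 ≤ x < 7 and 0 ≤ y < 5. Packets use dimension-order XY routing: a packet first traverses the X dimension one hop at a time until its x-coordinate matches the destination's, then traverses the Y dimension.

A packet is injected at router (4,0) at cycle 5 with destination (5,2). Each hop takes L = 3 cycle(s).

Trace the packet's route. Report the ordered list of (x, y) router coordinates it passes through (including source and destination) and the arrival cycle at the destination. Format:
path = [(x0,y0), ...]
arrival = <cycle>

src (4,0)  cyc=5
E→(5,0)  cyc=8
N→(5,1)  cyc=11
N→(5,2)  cyc=14

path = [(4,0), (5,0), (5,1), (5,2)]
arrival = 14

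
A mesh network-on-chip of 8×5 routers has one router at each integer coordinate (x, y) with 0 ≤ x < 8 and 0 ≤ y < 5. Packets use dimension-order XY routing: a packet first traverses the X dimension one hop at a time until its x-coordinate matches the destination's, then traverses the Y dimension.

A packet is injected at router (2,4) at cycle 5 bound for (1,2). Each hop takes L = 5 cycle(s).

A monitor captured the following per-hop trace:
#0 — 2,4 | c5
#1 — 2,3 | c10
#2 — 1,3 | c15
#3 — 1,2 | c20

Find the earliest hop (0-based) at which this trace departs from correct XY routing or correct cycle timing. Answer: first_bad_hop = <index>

[1] (+0,-1) / 5c ⇒ BAD: Y-move but x=2≠1

first_bad_hop = 1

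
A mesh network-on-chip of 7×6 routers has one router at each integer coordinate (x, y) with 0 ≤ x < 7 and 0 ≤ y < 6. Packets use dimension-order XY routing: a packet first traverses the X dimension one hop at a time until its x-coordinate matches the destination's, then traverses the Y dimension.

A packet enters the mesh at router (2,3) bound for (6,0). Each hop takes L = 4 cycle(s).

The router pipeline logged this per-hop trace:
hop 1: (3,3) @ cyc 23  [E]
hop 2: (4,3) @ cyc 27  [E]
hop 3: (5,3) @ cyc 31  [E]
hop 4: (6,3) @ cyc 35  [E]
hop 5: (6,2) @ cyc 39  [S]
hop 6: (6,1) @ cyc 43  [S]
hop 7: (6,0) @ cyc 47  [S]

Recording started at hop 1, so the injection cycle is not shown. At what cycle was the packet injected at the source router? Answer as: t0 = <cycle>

t0 = 19

cyc[1] = 23 and cyc[k] = t0 + k·L for every k.
Therefore t0 = 23 − L = 19.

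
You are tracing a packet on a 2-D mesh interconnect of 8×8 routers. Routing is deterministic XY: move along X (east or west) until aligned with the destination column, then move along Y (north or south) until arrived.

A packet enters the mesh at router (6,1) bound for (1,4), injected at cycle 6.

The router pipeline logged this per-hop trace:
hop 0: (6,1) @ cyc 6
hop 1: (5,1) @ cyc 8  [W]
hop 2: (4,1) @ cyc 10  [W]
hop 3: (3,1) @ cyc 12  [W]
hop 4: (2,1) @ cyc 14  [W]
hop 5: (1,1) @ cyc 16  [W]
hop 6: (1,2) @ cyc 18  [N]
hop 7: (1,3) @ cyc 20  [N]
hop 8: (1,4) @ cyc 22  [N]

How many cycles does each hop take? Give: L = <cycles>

cyc[1] − cyc[0] = 8 − 6 = 2.
Each hop adds L, hence L = 2.

L = 2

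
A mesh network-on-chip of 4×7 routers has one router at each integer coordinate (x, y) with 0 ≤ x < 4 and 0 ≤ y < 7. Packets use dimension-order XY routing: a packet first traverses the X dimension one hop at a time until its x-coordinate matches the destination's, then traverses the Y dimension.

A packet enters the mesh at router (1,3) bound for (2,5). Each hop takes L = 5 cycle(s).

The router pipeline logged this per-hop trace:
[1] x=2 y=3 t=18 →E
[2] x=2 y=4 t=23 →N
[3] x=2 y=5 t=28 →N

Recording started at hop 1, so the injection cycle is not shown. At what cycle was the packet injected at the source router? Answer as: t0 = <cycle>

t0 = 13

cyc[1] = 18 and cyc[k] = t0 + k·L for every k.
Subtract one hop: t0 = 18 − 5 = 13.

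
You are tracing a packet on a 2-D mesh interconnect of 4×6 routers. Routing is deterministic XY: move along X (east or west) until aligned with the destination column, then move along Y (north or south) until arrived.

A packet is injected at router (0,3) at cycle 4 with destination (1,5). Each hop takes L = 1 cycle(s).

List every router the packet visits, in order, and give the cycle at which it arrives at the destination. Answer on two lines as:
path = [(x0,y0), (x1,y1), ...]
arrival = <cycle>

t=4: at (0,3)
t=5: at (1,3) after E
t=6: at (1,4) after N
t=7: at (1,5) after N

path = [(0,3), (1,3), (1,4), (1,5)]
arrival = 7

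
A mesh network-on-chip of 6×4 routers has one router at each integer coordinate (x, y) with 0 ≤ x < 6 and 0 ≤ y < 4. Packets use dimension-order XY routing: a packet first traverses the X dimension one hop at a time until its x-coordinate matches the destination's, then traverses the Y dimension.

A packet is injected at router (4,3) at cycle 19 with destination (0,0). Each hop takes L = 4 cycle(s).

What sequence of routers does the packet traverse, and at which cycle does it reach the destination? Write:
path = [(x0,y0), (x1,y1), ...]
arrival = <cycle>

path = [(4,3), (3,3), (2,3), (1,3), (0,3), (0,2), (0,1), (0,0)]
arrival = 47

#0 — 4,3 | c19
#1 — 3,3 | c23 | W
#2 — 2,3 | c27 | W
#3 — 1,3 | c31 | W
#4 — 0,3 | c35 | W
#5 — 0,2 | c39 | S
#6 — 0,1 | c43 | S
#7 — 0,0 | c47 | S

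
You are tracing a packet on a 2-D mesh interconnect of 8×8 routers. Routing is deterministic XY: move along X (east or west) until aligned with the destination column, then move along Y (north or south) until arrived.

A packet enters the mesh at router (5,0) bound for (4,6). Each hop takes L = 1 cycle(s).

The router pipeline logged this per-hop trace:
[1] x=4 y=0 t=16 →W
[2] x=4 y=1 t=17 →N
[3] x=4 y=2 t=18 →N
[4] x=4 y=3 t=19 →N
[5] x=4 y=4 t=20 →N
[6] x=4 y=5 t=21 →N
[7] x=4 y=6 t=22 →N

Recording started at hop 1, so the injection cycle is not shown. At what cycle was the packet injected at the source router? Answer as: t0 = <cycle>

Hop 1 reached at cycle 16; hop k is at t0 + k·L.
t0 = cyc[1] − L = 16 − 1 = 15.

t0 = 15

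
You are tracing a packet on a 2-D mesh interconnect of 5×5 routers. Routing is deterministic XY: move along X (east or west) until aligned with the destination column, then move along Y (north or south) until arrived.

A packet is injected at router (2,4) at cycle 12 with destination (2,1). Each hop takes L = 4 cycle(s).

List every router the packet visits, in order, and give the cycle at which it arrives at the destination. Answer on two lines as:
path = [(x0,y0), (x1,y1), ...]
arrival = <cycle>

hop 0: (2,4) @ cyc 12
hop 1: (2,3) @ cyc 16  [S]
hop 2: (2,2) @ cyc 20  [S]
hop 3: (2,1) @ cyc 24  [S]

path = [(2,4), (2,3), (2,2), (2,1)]
arrival = 24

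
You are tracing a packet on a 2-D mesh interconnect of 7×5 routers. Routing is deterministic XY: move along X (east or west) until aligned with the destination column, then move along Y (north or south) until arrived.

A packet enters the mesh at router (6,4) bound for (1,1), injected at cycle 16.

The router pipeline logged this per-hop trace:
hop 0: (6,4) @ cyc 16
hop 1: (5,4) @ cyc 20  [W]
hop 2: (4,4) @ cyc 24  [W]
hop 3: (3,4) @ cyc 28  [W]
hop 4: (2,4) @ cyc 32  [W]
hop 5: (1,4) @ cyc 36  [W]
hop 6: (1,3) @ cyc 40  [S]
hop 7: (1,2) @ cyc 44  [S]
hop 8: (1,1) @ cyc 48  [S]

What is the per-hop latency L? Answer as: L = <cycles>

Between hops 0 and 1 the cycle counter advances 20 − 16 = 4.
That increment is L by definition: L = 4.

L = 4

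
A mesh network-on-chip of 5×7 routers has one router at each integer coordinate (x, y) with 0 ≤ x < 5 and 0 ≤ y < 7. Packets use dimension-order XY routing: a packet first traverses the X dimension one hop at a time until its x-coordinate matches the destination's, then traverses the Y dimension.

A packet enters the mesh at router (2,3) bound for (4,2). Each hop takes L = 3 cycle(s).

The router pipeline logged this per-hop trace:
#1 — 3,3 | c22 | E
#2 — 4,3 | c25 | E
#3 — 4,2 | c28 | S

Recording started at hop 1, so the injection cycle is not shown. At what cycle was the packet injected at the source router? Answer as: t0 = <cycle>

cyc[1] = 22 and cyc[k] = t0 + k·L for every k.
Therefore t0 = 22 − L = 19.

t0 = 19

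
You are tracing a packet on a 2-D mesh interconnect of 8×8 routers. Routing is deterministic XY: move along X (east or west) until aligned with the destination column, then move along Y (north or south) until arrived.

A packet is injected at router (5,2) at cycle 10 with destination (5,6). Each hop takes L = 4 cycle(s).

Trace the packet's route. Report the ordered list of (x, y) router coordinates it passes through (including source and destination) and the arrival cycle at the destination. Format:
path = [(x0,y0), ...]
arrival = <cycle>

path = [(5,2), (5,3), (5,4), (5,5), (5,6)]
arrival = 26

[0] x=5 y=2 t=10
[1] x=5 y=3 t=14 →N
[2] x=5 y=4 t=18 →N
[3] x=5 y=5 t=22 →N
[4] x=5 y=6 t=26 →N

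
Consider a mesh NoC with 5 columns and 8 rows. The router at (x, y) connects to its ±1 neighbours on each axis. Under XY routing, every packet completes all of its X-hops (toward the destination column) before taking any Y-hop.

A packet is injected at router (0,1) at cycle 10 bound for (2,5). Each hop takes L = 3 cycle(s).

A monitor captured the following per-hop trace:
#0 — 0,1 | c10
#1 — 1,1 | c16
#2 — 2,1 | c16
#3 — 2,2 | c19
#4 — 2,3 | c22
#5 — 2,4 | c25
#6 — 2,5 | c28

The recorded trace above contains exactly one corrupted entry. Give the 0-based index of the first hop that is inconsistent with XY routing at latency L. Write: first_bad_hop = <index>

check 1→ d=(1,0) cyc+6: BAD: Δcyc=6≠L

first_bad_hop = 1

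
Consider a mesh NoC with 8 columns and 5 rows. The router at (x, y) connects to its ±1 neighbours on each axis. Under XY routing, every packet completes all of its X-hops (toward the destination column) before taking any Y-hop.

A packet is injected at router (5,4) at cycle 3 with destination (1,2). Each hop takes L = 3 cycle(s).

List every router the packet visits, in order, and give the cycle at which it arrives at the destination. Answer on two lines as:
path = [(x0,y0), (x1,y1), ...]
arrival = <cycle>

path = [(5,4), (4,4), (3,4), (2,4), (1,4), (1,3), (1,2)]
arrival = 21

#0 — 5,4 | c3
#1 — 4,4 | c6 | W
#2 — 3,4 | c9 | W
#3 — 2,4 | c12 | W
#4 — 1,4 | c15 | W
#5 — 1,3 | c18 | S
#6 — 1,2 | c21 | S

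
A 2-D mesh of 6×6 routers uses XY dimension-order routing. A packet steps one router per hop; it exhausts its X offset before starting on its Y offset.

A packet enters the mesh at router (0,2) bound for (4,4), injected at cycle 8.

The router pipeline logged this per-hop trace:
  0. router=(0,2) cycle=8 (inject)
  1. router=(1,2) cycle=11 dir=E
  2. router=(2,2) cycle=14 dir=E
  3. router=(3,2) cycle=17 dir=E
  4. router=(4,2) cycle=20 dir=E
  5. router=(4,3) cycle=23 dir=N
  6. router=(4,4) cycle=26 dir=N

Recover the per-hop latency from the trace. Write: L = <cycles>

From hop 0 (8) to hop 1 (11): +3 cycles.
Per-hop latency L = Δcyc = 3.

L = 3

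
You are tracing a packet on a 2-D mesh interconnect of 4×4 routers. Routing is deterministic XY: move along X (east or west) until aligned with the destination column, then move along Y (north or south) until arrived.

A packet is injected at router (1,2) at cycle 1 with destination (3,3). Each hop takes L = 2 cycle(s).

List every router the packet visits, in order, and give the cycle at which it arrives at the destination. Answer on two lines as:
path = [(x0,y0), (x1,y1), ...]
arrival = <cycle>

#0 — 1,2 | c1
#1 — 2,2 | c3 | E
#2 — 3,2 | c5 | E
#3 — 3,3 | c7 | N

path = [(1,2), (2,2), (3,2), (3,3)]
arrival = 7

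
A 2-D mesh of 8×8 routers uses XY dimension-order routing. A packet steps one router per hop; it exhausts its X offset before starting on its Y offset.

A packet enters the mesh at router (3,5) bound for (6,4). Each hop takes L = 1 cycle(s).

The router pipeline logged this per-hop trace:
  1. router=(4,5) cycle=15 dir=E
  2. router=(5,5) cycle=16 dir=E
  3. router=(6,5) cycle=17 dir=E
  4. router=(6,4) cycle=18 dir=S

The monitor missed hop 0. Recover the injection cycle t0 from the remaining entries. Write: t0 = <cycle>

The first recorded entry is hop 1 at cycle 15.
Therefore t0 = 15 − L = 14.

t0 = 14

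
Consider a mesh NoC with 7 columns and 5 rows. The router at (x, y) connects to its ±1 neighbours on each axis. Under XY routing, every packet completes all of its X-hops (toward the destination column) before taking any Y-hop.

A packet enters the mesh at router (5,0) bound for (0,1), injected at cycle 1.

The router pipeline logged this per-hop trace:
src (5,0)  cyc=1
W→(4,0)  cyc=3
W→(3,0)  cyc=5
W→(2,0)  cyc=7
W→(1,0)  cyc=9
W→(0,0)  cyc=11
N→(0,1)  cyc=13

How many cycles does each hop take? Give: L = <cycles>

Between hops 0 and 1 the cycle counter advances 3 − 1 = 2.
That increment is L by definition: L = 2.

L = 2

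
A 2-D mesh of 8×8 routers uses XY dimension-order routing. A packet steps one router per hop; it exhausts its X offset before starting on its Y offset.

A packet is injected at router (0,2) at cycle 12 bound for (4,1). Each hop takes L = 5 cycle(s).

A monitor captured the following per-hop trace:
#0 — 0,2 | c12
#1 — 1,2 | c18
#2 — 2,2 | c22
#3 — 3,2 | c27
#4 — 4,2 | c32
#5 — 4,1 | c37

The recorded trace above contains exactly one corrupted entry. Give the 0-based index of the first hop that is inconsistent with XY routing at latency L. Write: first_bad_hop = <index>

first_bad_hop = 1

[1] (+1,+0) / 6c ⇒ BAD: Δcyc=6≠L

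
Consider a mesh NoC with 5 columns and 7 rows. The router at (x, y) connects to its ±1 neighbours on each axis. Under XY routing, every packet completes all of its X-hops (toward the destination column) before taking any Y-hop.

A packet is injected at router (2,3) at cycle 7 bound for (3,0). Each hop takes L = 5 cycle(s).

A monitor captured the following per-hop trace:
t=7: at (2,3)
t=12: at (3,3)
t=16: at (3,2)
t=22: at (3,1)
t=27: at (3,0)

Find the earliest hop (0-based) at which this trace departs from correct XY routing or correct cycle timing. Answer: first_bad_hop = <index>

hop 1: step (+1,+0), +5 cyc — ok
hop 2: step (+0,-1), +4 cyc — BAD: Δcyc=4≠L

first_bad_hop = 2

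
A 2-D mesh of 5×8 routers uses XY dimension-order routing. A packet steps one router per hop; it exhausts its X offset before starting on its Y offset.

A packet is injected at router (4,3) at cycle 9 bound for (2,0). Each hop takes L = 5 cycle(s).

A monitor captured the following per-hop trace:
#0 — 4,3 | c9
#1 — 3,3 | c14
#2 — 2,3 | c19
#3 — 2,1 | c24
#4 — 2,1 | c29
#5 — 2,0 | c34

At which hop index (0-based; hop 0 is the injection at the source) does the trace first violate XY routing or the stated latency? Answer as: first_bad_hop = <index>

hop 1: step (-1,+0), +5 cyc — ok
hop 2: step (-1,+0), +5 cyc — ok
hop 3: step (+0,-2), +5 cyc — BAD: non-unit step

first_bad_hop = 3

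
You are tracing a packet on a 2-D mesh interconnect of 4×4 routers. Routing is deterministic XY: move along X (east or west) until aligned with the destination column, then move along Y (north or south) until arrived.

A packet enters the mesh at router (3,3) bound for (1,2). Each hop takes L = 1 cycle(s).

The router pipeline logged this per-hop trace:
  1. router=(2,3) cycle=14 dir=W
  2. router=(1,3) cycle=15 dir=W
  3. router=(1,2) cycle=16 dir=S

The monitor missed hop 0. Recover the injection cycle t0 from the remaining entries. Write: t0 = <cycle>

Hop 1 reached at cycle 14; hop k is at t0 + k·L.
Therefore t0 = 14 − L = 13.

t0 = 13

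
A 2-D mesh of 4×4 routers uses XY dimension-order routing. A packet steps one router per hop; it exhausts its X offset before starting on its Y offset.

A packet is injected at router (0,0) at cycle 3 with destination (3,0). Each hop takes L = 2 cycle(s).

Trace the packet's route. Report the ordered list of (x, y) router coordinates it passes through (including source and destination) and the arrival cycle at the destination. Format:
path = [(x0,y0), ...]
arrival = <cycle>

hop 0: (0,0) @ cyc 3
hop 1: (1,0) @ cyc 5  [E]
hop 2: (2,0) @ cyc 7  [E]
hop 3: (3,0) @ cyc 9  [E]

path = [(0,0), (1,0), (2,0), (3,0)]
arrival = 9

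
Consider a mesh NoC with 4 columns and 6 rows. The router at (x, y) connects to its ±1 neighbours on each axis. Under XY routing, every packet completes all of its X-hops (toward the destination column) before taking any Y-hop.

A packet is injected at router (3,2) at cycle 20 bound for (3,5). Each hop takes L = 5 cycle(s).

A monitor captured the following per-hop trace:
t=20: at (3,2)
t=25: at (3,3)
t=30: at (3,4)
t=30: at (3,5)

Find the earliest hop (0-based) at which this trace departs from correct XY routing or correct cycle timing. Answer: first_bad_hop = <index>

[1] (+0,+1) / 5c ⇒ ok
[2] (+0,+1) / 5c ⇒ ok
[3] (+0,+1) / 0c ⇒ BAD: Δcyc=0≠L

first_bad_hop = 3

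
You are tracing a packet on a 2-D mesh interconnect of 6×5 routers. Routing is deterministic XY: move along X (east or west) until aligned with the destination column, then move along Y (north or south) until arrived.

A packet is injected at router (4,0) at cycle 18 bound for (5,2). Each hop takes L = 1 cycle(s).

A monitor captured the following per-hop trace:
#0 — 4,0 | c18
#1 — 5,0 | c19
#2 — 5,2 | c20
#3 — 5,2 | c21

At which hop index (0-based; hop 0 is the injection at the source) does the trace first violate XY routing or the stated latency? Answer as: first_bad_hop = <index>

  1: Δx=+1 Δy=+0 Δt=1 [ok]
  2: Δx=+0 Δy=+2 Δt=1 [BAD: non-unit step]

first_bad_hop = 2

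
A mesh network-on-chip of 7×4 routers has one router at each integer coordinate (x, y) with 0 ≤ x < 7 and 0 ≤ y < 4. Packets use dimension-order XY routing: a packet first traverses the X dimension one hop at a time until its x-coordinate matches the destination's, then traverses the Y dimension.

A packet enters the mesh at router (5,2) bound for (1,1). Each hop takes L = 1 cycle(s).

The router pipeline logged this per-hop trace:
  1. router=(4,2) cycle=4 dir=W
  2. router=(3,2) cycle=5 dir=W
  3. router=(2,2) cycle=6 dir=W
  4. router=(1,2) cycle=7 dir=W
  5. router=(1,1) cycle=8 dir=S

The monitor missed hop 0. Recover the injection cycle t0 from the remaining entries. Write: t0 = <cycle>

t0 = 3

cyc[1] = 4 and cyc[k] = t0 + k·L for every k.
Therefore t0 = 4 − L = 3.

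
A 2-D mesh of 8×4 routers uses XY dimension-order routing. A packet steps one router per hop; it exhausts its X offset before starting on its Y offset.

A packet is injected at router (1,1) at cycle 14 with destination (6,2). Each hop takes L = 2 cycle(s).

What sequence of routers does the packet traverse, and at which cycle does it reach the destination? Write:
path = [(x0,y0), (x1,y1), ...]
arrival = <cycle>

t=14: at (1,1)
t=16: at (2,1) after E
t=18: at (3,1) after E
t=20: at (4,1) after E
t=22: at (5,1) after E
t=24: at (6,1) after E
t=26: at (6,2) after N

path = [(1,1), (2,1), (3,1), (4,1), (5,1), (6,1), (6,2)]
arrival = 26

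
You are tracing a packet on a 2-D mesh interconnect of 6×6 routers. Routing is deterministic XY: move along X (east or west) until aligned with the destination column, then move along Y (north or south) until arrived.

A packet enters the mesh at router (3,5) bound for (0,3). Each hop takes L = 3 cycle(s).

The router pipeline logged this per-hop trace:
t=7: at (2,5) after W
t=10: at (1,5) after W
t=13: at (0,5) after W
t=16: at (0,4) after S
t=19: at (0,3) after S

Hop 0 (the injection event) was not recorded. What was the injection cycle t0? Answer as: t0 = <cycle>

The first recorded entry is hop 1 at cycle 7.
Therefore t0 = 7 − L = 4.

t0 = 4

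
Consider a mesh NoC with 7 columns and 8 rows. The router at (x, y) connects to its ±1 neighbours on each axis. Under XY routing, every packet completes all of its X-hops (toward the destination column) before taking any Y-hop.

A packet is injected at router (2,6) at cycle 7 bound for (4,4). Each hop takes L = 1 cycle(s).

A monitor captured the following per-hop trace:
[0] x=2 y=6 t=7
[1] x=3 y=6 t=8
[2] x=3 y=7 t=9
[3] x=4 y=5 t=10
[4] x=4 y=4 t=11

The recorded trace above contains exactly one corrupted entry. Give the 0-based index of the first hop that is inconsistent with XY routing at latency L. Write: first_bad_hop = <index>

  1: Δx=+1 Δy=+0 Δt=1 [ok]
  2: Δx=+0 Δy=+1 Δt=1 [BAD: Y-move but x=3≠4]

first_bad_hop = 2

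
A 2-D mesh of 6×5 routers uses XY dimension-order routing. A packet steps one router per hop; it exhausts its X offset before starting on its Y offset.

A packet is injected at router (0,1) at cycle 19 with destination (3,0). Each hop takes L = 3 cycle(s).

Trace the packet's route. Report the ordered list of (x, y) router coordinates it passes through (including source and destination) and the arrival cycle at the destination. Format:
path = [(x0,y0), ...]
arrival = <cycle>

  0. router=(0,1) cycle=19 (inject)
  1. router=(1,1) cycle=22 dir=E
  2. router=(2,1) cycle=25 dir=E
  3. router=(3,1) cycle=28 dir=E
  4. router=(3,0) cycle=31 dir=S

path = [(0,1), (1,1), (2,1), (3,1), (3,0)]
arrival = 31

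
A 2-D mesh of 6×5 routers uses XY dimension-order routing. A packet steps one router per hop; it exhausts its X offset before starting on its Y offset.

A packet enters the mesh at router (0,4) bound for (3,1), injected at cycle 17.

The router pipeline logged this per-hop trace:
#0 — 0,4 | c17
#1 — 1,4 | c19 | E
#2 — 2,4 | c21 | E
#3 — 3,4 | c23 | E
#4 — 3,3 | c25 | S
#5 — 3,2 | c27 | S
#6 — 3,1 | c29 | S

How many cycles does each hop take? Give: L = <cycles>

Δcyc across hop 0→1: 19 − 17 = 2.
Each hop adds L, hence L = 2.

L = 2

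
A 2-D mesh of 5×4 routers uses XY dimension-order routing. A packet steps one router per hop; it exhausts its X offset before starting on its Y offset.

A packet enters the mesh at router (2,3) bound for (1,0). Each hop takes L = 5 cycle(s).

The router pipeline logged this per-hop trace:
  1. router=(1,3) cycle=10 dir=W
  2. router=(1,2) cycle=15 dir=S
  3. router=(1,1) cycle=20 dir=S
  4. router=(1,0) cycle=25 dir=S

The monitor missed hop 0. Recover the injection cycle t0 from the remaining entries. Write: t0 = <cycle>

Hop 1 reached at cycle 10; hop k is at t0 + k·L.
Therefore t0 = 10 − L = 5.

t0 = 5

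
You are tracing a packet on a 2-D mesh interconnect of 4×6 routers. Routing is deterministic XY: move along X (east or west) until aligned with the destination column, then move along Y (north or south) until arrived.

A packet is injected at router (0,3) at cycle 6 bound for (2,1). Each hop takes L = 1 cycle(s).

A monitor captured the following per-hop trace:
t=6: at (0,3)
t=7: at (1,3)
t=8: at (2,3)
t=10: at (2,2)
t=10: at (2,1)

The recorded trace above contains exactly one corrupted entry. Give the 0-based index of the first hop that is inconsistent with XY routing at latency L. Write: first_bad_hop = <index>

first_bad_hop = 3

check 1→ d=(1,0) cyc+1: ok
check 2→ d=(1,0) cyc+1: ok
check 3→ d=(0,-1) cyc+2: BAD: Δcyc=2≠L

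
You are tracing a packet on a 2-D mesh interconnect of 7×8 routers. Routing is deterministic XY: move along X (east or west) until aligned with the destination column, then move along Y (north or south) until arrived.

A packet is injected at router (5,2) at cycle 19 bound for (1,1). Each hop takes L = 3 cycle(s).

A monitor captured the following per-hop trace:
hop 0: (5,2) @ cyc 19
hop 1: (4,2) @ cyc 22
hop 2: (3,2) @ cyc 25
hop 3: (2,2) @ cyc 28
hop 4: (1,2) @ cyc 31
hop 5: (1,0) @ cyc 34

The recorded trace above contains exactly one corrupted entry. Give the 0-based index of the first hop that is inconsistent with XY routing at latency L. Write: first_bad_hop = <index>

check 1→ d=(-1,0) cyc+3: ok
check 2→ d=(-1,0) cyc+3: ok
check 3→ d=(-1,0) cyc+3: ok
check 4→ d=(-1,0) cyc+3: ok
check 5→ d=(0,-2) cyc+3: BAD: non-unit step

first_bad_hop = 5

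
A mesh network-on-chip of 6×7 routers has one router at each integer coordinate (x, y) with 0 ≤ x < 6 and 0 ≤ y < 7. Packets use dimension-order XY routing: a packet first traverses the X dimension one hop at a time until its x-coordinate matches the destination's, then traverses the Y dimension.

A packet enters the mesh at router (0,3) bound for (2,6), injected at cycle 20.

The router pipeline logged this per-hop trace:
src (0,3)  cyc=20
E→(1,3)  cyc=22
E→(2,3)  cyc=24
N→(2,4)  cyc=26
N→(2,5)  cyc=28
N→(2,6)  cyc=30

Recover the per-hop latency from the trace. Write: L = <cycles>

L = 2

Δcyc across hop 0→1: 22 − 20 = 2.
One hop costs L cycles, so L = 2.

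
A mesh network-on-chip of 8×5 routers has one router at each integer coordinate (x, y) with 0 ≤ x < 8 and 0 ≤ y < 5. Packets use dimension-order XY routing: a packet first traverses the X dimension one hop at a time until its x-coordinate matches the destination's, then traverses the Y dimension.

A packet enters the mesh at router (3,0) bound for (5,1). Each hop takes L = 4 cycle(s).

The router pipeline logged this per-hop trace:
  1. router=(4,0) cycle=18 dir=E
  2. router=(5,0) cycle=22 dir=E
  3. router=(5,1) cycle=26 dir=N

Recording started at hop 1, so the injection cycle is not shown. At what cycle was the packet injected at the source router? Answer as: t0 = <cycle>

t0 = 14

The first recorded entry is hop 1 at cycle 18.
t0 = cyc[1] − L = 18 − 4 = 14.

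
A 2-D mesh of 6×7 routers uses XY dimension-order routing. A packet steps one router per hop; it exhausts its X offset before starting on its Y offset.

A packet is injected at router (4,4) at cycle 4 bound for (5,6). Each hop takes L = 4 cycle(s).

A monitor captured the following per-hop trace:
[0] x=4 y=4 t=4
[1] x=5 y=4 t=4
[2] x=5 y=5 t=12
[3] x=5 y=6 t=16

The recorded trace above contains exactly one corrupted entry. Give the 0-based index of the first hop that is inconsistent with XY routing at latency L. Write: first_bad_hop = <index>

hop 1: step (+1,+0), +0 cyc — BAD: Δcyc=0≠L

first_bad_hop = 1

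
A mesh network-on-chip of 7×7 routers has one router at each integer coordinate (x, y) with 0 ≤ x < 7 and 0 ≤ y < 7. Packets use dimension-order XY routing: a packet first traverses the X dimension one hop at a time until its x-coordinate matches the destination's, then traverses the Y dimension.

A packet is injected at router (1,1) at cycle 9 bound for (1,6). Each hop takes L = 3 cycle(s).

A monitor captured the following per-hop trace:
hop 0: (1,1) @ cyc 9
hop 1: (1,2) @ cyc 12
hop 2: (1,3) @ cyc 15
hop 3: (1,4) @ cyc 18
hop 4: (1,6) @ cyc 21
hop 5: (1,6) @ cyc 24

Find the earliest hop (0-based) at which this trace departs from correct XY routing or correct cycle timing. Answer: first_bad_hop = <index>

check 1→ d=(0,1) cyc+3: ok
check 2→ d=(0,1) cyc+3: ok
check 3→ d=(0,1) cyc+3: ok
check 4→ d=(0,2) cyc+3: BAD: non-unit step

first_bad_hop = 4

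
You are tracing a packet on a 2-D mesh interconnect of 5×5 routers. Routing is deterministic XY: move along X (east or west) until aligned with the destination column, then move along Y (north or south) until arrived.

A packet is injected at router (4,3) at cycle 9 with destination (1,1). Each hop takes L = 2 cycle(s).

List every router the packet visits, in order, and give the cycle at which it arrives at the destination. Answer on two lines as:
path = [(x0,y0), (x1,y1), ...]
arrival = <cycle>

path = [(4,3), (3,3), (2,3), (1,3), (1,2), (1,1)]
arrival = 19

t=9: at (4,3)
t=11: at (3,3) after W
t=13: at (2,3) after W
t=15: at (1,3) after W
t=17: at (1,2) after S
t=19: at (1,1) after S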